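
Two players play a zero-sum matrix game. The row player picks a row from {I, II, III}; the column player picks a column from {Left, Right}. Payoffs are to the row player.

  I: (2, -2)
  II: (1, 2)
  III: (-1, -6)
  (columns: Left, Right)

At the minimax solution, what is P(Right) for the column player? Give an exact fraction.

Row minima: I → -2, II → 1, III → -6; maximin = 1.
Column maxima: Left → 2, Right → 2; minimax = 2.
1 ≠ 2, so there is no saddle point; optimal play is mixed.
III is strictly dominated by I, so the row player never plays it.
On the remaining 2×2 (I, II vs Left, Right):
Let the row player play I with probability p. Expected payoff against Left: 2p + 1(1−p) = p + 1; against Right: (-2)p + 2(1−p) = −4p + 2.
Setting these equal: p + 1 = −4p + 2 ⇒ 5p = 1 ⇒ p = 1/5, and the value is (1)·(1/5) + 1 = 6/5.
For the column player: with q = P(Left), equating I's and II's payoffs gives 4q − 2 = −q + 2 ⇒ q = 4/5.

1/5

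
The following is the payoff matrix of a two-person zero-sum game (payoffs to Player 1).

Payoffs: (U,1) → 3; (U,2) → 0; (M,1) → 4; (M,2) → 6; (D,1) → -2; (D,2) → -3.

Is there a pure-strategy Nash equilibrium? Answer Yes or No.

Yes

Row minima: U → 0, M → 4, D → -3; maximin = 4.
Column maxima: 1 → 4, 2 → 6; minimax = 4.
maximin = minimax = 4, so a saddle point exists.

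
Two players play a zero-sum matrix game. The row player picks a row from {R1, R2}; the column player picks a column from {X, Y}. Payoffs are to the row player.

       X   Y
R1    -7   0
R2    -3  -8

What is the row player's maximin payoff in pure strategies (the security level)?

Row minima: R1 → -7, R2 → -8.
The best of these is -7.

-7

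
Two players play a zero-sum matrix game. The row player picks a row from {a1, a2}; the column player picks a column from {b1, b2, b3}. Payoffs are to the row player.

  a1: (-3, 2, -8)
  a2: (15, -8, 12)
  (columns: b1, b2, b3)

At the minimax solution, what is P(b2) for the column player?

2/3

Row minima: a1 → -8, a2 → -8; maximin = -8.
Column maxima: b1 → 15, b2 → 2, b3 → 12; minimax = 2.
-8 ≠ 2, so there is no saddle point; optimal play is mixed.
b1 is strictly dominated by b3 (it gives the row player strictly more in every row), so the column player never plays it.
On the remaining 2×2 (a1, a2 vs b2, b3):
Let the row player play a1 with probability p. Expected payoff against b2: 2p + (-8)(1−p) = 10p − 8; against b3: (-8)p + 12(1−p) = −20p + 12.
Setting these equal: 10p − 8 = −20p + 12 ⇒ 30p = 20 ⇒ p = 2/3, and the value is (10)·(2/3) − 8 = -4/3.
For the column player: with q = P(b2), equating a1's and a2's payoffs gives 10q − 8 = −20q + 12 ⇒ q = 2/3.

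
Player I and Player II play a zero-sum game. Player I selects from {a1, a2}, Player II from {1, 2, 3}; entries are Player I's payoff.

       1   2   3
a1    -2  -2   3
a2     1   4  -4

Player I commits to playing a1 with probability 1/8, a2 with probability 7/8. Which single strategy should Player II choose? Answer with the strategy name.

If Player II plays 1, Player I's expected payoff is (1/8)·(-2) + (7/8)·1 = 5/8.
If Player II plays 2, Player I's expected payoff is (1/8)·(-2) + (7/8)·4 = 13/4.
If Player II plays 3, Player I's expected payoff is (1/8)·3 + (7/8)·(-4) = -25/8.
Player II minimizes Player I's payoff; the smallest is -25/8, so the best response is 3.

3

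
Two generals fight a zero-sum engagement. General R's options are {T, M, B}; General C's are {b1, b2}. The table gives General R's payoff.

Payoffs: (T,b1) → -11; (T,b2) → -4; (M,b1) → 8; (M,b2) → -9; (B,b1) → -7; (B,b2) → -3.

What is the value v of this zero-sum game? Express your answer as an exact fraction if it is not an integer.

-29/7

Row minima: T → -11, M → -9, B → -7; maximin = -7.
Column maxima: b1 → 8, b2 → -3; minimax = -3.
-7 ≠ -3, so there is no saddle point; optimal play is mixed.
T is strictly dominated by B, so General R never plays it.
On the remaining 2×2 (M, B vs b1, b2):
Let General R play M with probability p. Expected payoff against b1: 8p + (-7)(1−p) = 15p − 7; against b2: (-9)p + (-3)(1−p) = −6p − 3.
Setting these equal: 15p − 7 = −6p − 3 ⇒ 21p = 4 ⇒ p = 4/21, and the value is (15)·(4/21) − 7 = -29/7.
For General C: with q = P(b1), equating M's and B's payoffs gives 17q − 9 = −4q − 3 ⇒ q = 2/7.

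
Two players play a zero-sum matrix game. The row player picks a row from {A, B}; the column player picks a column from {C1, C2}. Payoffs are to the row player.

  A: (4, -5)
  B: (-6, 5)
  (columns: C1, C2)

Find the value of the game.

-1/2

Row minima: A → -5, B → -6; maximin = -5.
Column maxima: C1 → 4, C2 → 5; minimax = 4.
-5 ≠ 4, so there is no saddle point; optimal play is mixed.
Let the row player play A with probability p. Expected payoff against C1: 4p + (-6)(1−p) = 10p − 6; against C2: (-5)p + 5(1−p) = −10p + 5.
Setting these equal: 10p − 6 = −10p + 5 ⇒ 20p = 11 ⇒ p = 11/20, and the value is (10)·(11/20) − 6 = -1/2.
For the column player: with q = P(C1), equating A's and B's payoffs gives 9q − 5 = −11q + 5 ⇒ q = 1/2.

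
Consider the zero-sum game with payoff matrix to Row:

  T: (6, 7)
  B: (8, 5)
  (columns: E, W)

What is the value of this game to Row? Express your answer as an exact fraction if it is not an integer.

13/2

Row minima: T → 6, B → 5; maximin = 6.
Column maxima: E → 8, W → 7; minimax = 7.
6 ≠ 7, so there is no saddle point; optimal play is mixed.
Let Row play T with probability p. Expected payoff against E: 6p + 8(1−p) = −2p + 8; against W: 7p + 5(1−p) = 2p + 5.
Setting these equal: −2p + 8 = 2p + 5 ⇒ −4p = -3 ⇒ p = 3/4, and the value is (-2)·(3/4) + 8 = 13/2.
For Column: with q = P(E), equating T's and B's payoffs gives −q + 7 = 3q + 5 ⇒ q = 1/2.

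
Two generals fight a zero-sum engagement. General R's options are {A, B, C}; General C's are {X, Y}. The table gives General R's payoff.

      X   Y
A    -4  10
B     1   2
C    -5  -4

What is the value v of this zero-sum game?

Row minima: A → -4, B → 1, C → -5; maximin = 1.
Column maxima: X → 1, Y → 10; minimax = 1.
Since maximin = minimax = 1, there is a saddle point and the value is 1.

1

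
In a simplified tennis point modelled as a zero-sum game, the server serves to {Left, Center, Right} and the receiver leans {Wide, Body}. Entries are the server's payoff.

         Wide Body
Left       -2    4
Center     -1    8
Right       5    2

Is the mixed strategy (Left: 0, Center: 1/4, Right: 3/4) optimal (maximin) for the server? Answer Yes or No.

Against Wide this mix gives (1/4)·(-1) + (3/4)·5 = 7/2.
Against Body this mix gives (1/4)·8 + (3/4)·2 = 7/2.
All of the receiver's active replies (Wide, Body) yield 7/2, and no column does worse for the server. The mix makes the receiver indifferent and guarantees 7/2, so it is optimal.

Yes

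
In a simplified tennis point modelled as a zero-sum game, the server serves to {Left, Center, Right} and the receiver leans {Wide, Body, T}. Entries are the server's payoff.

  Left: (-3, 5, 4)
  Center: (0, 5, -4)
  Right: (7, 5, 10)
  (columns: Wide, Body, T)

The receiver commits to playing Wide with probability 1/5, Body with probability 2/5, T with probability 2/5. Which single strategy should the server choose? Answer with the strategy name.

Expected payoff of Left: (1/5)·(-3) + (2/5)·5 + (2/5)·4 = 3.
Expected payoff of Center: (1/5)·0 + (2/5)·5 + (2/5)·(-4) = 2/5.
Expected payoff of Right: (1/5)·7 + (2/5)·5 + (2/5)·10 = 37/5.
The largest is 37/5, so the server's best response is Right.

Right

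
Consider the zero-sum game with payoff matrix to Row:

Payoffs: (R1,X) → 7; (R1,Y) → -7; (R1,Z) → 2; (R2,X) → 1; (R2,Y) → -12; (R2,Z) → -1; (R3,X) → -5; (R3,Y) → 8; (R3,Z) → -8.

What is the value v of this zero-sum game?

Row minima: R1 → -7, R2 → -12, R3 → -8; maximin = -7.
Column maxima: X → 7, Y → 8, Z → 2; minimax = 2.
-7 ≠ 2, so there is no saddle point; optimal play is mixed.
R2 is strictly dominated by R1, so Row never plays it.
X is strictly dominated by Z (it gives Row strictly more in every row), so Column never plays it.
On the remaining 2×2 (R1, R3 vs Y, Z):
Let Row play R1 with probability p. Expected payoff against Y: (-7)p + 8(1−p) = −15p + 8; against Z: 2p + (-8)(1−p) = 10p − 8.
Setting these equal: −15p + 8 = 10p − 8 ⇒ −25p = -16 ⇒ p = 16/25, and the value is (-15)·(16/25) + 8 = -8/5.
For Column: with q = P(Y), equating R1's and R3's payoffs gives −9q + 2 = 16q − 8 ⇒ q = 2/5.

-8/5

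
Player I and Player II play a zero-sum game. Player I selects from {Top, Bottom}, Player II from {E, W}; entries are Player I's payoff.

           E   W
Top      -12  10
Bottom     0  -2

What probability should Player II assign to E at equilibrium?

Row minima: Top → -12, Bottom → -2; maximin = -2.
Column maxima: E → 0, W → 10; minimax = 0.
-2 ≠ 0, so there is no saddle point; optimal play is mixed.
Let Player I play Top with probability p. Expected payoff against E: (-12)p + 0(1−p) = −12p; against W: 10p + (-2)(1−p) = 12p − 2.
Setting these equal: −12p = 12p − 2 ⇒ −24p = -2 ⇒ p = 1/12, and the value is (-12)·(1/12) = -1.
For Player II: with q = P(E), equating Top's and Bottom's payoffs gives −22q + 10 = 2q − 2 ⇒ q = 1/2.

1/2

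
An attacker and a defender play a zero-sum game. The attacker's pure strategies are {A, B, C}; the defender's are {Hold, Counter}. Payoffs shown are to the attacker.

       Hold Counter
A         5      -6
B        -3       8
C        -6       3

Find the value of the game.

Row minima: A → -6, B → -3, C → -6; maximin = -3.
Column maxima: Hold → 5, Counter → 8; minimax = 5.
-3 ≠ 5, so there is no saddle point; optimal play is mixed.
C is strictly dominated by B, so the attacker never plays it.
On the remaining 2×2 (A, B vs Hold, Counter):
Let the attacker play A with probability p. Expected payoff against Hold: 5p + (-3)(1−p) = 8p − 3; against Counter: (-6)p + 8(1−p) = −14p + 8.
Setting these equal: 8p − 3 = −14p + 8 ⇒ 22p = 11 ⇒ p = 1/2, and the value is (8)·(1/2) − 3 = 1.
For the defender: with q = P(Hold), equating A's and B's payoffs gives 11q − 6 = −11q + 8 ⇒ q = 7/11.

1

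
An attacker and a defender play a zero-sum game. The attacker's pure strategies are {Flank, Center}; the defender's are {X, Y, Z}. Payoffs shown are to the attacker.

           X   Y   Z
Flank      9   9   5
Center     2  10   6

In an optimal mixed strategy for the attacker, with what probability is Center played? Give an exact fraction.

Row minima: Flank → 5, Center → 2; maximin = 5.
Column maxima: X → 9, Y → 10, Z → 6; minimax = 6.
5 ≠ 6, so there is no saddle point; optimal play is mixed.
Y is strictly dominated by Z (it gives the attacker strictly more in every row), so the defender never plays it.
On the remaining 2×2 (Flank, Center vs X, Z):
Let the attacker play Flank with probability p. Expected payoff against X: 9p + 2(1−p) = 7p + 2; against Z: 5p + 6(1−p) = −p + 6.
Setting these equal: 7p + 2 = −p + 6 ⇒ 8p = 4 ⇒ p = 1/2, and the value is (7)·(1/2) + 2 = 11/2.
For the defender: with q = P(X), equating Flank's and Center's payoffs gives 4q + 5 = −4q + 6 ⇒ q = 1/8.

1/2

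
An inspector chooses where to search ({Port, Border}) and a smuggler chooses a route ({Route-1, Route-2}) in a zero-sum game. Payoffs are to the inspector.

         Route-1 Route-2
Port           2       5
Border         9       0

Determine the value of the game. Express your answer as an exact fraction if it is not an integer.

15/4

Row minima: Port → 2, Border → 0; maximin = 2.
Column maxima: Route-1 → 9, Route-2 → 5; minimax = 5.
2 ≠ 5, so there is no saddle point; optimal play is mixed.
Let the inspector play Port with probability p. Expected payoff against Route-1: 2p + 9(1−p) = −7p + 9; against Route-2: 5p + 0(1−p) = 5p.
Setting these equal: −7p + 9 = 5p ⇒ −12p = -9 ⇒ p = 3/4, and the value is (-7)·(3/4) + 9 = 15/4.
For the smuggler: with q = P(Route-1), equating Port's and Border's payoffs gives −3q + 5 = 9q ⇒ q = 5/12.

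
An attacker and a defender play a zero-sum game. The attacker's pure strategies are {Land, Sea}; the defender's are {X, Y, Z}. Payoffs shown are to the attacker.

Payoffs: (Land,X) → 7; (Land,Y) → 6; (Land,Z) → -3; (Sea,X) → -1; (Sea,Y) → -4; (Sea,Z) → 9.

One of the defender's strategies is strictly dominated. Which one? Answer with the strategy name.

X

Y holds the attacker's payoff strictly below X in every row: 6 < 7, -4 < -1.
So X is strictly dominated for the defender.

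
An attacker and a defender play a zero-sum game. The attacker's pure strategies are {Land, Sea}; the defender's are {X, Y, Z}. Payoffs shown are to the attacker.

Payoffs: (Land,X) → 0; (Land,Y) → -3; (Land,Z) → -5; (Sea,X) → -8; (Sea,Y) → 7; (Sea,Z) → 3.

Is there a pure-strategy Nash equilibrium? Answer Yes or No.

Row minima: Land → -5, Sea → -8; maximin = -5.
Column maxima: X → 0, Y → 7, Z → 3; minimax = 0.
-5 ≠ 0, so no pure-strategy equilibrium exists.

No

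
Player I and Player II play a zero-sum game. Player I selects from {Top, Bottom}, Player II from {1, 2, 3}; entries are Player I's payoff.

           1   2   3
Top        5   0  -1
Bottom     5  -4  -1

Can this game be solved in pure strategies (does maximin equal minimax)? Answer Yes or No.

Yes

Row minima: Top → -1, Bottom → -4; maximin = -1.
Column maxima: 1 → 5, 2 → 0, 3 → -1; minimax = -1.
maximin = minimax = -1, so a saddle point exists.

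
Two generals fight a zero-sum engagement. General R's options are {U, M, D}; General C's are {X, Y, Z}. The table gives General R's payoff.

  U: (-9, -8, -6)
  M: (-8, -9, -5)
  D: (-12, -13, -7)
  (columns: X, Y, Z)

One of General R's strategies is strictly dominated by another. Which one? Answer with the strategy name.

U gives a strictly higher payoff than D against every column: -9 > -12, -8 > -13, -6 > -7.
So D is strictly dominated and General R never plays it.

D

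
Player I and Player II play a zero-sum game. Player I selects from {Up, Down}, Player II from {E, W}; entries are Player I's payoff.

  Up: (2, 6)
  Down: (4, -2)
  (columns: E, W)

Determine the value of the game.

14/5

Row minima: Up → 2, Down → -2; maximin = 2.
Column maxima: E → 4, W → 6; minimax = 4.
2 ≠ 4, so there is no saddle point; optimal play is mixed.
Let Player I play Up with probability p. Expected payoff against E: 2p + 4(1−p) = −2p + 4; against W: 6p + (-2)(1−p) = 8p − 2.
Setting these equal: −2p + 4 = 8p − 2 ⇒ −10p = -6 ⇒ p = 3/5, and the value is (-2)·(3/5) + 4 = 14/5.
For Player II: with q = P(E), equating Up's and Down's payoffs gives −4q + 6 = 6q − 2 ⇒ q = 4/5.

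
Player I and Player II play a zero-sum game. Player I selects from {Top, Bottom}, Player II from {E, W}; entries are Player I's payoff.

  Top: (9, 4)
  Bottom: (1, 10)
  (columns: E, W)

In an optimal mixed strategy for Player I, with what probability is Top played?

9/14

Row minima: Top → 4, Bottom → 1; maximin = 4.
Column maxima: E → 9, W → 10; minimax = 9.
4 ≠ 9, so there is no saddle point; optimal play is mixed.
Let Player I play Top with probability p. Expected payoff against E: 9p + 1(1−p) = 8p + 1; against W: 4p + 10(1−p) = −6p + 10.
Setting these equal: 8p + 1 = −6p + 10 ⇒ 14p = 9 ⇒ p = 9/14, and the value is (8)·(9/14) + 1 = 43/7.
For Player II: with q = P(E), equating Top's and Bottom's payoffs gives 5q + 4 = −9q + 10 ⇒ q = 3/7.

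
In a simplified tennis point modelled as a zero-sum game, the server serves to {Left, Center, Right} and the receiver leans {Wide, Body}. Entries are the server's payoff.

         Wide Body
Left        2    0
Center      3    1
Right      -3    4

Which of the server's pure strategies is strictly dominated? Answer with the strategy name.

Center gives a strictly higher payoff than Left against every column: 3 > 2, 1 > 0.
So Left is strictly dominated and the server never plays it.

Left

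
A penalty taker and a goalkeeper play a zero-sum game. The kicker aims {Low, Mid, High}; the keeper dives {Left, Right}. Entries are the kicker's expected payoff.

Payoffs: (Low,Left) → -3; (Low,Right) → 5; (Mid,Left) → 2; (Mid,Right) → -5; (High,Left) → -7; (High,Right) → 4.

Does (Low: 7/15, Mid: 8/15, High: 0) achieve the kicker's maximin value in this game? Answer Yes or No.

Yes

Against Left this mix gives (7/15)·(-3) + (8/15)·2 = -1/3.
Against Right this mix gives (7/15)·5 + (8/15)·(-5) = -1/3.
All of the keeper's active replies (Left, Right) yield -1/3, and no column does worse for the kicker. The mix makes the keeper indifferent and guarantees -1/3, so it is optimal.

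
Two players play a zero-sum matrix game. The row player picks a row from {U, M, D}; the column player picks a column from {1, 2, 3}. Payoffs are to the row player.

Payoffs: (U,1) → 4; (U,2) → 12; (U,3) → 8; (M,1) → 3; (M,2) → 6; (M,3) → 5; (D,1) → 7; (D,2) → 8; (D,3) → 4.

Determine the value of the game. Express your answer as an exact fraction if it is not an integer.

40/7

Row minima: U → 4, M → 3, D → 4; maximin = 4.
Column maxima: 1 → 7, 2 → 12, 3 → 8; minimax = 7.
4 ≠ 7, so there is no saddle point; optimal play is mixed.
M is strictly dominated by U, so the row player never plays it.
2 is strictly dominated by 1 (it gives the row player strictly more in every row), so the column player never plays it.
On the remaining 2×2 (U, D vs 1, 3):
Let the row player play U with probability p. Expected payoff against 1: 4p + 7(1−p) = −3p + 7; against 3: 8p + 4(1−p) = 4p + 4.
Setting these equal: −3p + 7 = 4p + 4 ⇒ −7p = -3 ⇒ p = 3/7, and the value is (-3)·(3/7) + 7 = 40/7.
For the column player: with q = P(1), equating U's and D's payoffs gives −4q + 8 = 3q + 4 ⇒ q = 4/7.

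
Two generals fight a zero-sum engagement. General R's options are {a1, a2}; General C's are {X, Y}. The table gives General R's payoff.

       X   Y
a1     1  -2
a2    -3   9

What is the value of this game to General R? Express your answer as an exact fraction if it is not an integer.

Row minima: a1 → -2, a2 → -3; maximin = -2.
Column maxima: X → 1, Y → 9; minimax = 1.
-2 ≠ 1, so there is no saddle point; optimal play is mixed.
Let General R play a1 with probability p. Expected payoff against X: 1p + (-3)(1−p) = 4p − 3; against Y: (-2)p + 9(1−p) = −11p + 9.
Setting these equal: 4p − 3 = −11p + 9 ⇒ 15p = 12 ⇒ p = 4/5, and the value is (4)·(4/5) − 3 = 1/5.
For General C: with q = P(X), equating a1's and a2's payoffs gives 3q − 2 = −12q + 9 ⇒ q = 11/15.

1/5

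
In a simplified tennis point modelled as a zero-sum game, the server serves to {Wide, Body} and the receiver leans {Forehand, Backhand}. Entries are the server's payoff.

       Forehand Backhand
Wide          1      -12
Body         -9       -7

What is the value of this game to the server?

Row minima: Wide → -12, Body → -9; maximin = -9.
Column maxima: Forehand → 1, Backhand → -7; minimax = -7.
-9 ≠ -7, so there is no saddle point; optimal play is mixed.
Let the server play Wide with probability p. Expected payoff against Forehand: 1p + (-9)(1−p) = 10p − 9; against Backhand: (-12)p + (-7)(1−p) = −5p − 7.
Setting these equal: 10p − 9 = −5p − 7 ⇒ 15p = 2 ⇒ p = 2/15, and the value is (10)·(2/15) − 9 = -23/3.
For the receiver: with q = P(Forehand), equating Wide's and Body's payoffs gives 13q − 12 = −2q − 7 ⇒ q = 1/3.

-23/3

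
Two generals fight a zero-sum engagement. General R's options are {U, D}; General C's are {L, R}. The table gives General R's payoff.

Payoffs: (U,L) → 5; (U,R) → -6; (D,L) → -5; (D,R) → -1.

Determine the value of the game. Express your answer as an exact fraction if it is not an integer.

Row minima: U → -6, D → -5; maximin = -5.
Column maxima: L → 5, R → -1; minimax = -1.
-5 ≠ -1, so there is no saddle point; optimal play is mixed.
Let General R play U with probability p. Expected payoff against L: 5p + (-5)(1−p) = 10p − 5; against R: (-6)p + (-1)(1−p) = −5p − 1.
Setting these equal: 10p − 5 = −5p − 1 ⇒ 15p = 4 ⇒ p = 4/15, and the value is (10)·(4/15) − 5 = -7/3.
For General C: with q = P(L), equating U's and D's payoffs gives 11q − 6 = −4q − 1 ⇒ q = 1/3.

-7/3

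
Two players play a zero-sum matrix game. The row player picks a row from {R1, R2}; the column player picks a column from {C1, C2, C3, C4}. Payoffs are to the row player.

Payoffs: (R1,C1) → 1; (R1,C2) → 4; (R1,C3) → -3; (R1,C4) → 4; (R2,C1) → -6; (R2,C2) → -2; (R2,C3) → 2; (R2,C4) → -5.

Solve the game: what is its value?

-4/3

Row minima: R1 → -3, R2 → -6; maximin = -3.
Column maxima: C1 → 1, C2 → 4, C3 → 2, C4 → 4; minimax = 1.
-3 ≠ 1, so there is no saddle point; optimal play is mixed.
C2 is strictly dominated by C1 (it gives the row player strictly more in every row), so the column player never plays it.
C4 is strictly dominated by C1 (it gives the row player strictly more in every row), so the column player never plays it.
On the remaining 2×2 (R1, R2 vs C1, C3):
Let the row player play R1 with probability p. Expected payoff against C1: 1p + (-6)(1−p) = 7p − 6; against C3: (-3)p + 2(1−p) = −5p + 2.
Setting these equal: 7p − 6 = −5p + 2 ⇒ 12p = 8 ⇒ p = 2/3, and the value is (7)·(2/3) − 6 = -4/3.
For the column player: with q = P(C1), equating R1's and R2's payoffs gives 4q − 3 = −8q + 2 ⇒ q = 5/12.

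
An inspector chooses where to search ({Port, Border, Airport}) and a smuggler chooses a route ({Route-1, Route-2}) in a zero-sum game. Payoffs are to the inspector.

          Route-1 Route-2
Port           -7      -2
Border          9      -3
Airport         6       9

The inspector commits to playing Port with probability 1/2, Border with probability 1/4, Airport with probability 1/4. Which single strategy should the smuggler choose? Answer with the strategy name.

If the smuggler plays Route-1, the inspector's expected payoff is (1/2)·(-7) + (1/4)·9 + (1/4)·6 = 1/4.
If the smuggler plays Route-2, the inspector's expected payoff is (1/2)·(-2) + (1/4)·(-3) + (1/4)·9 = 1/2.
The smuggler minimizes the inspector's payoff; the smallest is 1/4, so the best response is Route-1.

Route-1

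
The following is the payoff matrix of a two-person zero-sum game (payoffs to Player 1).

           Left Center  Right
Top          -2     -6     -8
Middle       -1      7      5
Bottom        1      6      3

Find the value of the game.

1

Row minima: Top → -8, Middle → -1, Bottom → 1; maximin = 1.
Column maxima: Left → 1, Center → 7, Right → 5; minimax = 1.
Since maximin = minimax = 1, there is a saddle point and the value is 1.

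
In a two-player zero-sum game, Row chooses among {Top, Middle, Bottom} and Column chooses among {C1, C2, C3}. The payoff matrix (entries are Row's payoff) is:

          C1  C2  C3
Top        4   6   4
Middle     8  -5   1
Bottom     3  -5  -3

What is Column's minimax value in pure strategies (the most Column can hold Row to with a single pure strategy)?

4

Column maxima: C1 → 8, C2 → 6, C3 → 4.
The smallest of these is 4.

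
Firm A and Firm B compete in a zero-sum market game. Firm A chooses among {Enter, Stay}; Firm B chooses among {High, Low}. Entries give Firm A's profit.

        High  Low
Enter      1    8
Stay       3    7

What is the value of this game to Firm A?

Row minima: Enter → 1, Stay → 3; maximin = 3.
Column maxima: High → 3, Low → 8; minimax = 3.
Since maximin = minimax = 3, there is a saddle point and the value is 3.

3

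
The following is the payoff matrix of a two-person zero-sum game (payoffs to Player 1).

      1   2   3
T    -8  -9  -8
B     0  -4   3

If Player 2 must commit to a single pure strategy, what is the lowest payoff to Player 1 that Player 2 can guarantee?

-4

Column maxima: 1 → 0, 2 → -4, 3 → 3.
The smallest of these is -4.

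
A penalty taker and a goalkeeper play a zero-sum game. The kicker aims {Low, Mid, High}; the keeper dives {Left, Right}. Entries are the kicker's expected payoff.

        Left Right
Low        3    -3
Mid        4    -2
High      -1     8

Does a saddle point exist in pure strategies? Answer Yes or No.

Row minima: Low → -3, Mid → -2, High → -1; maximin = -1.
Column maxima: Left → 4, Right → 8; minimax = 4.
-1 ≠ 4, so no pure-strategy equilibrium exists.

No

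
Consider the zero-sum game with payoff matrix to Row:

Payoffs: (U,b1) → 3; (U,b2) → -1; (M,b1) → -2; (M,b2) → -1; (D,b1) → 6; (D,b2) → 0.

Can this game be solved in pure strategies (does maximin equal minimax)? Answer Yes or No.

Row minima: U → -1, M → -2, D → 0; maximin = 0.
Column maxima: b1 → 6, b2 → 0; minimax = 0.
maximin = minimax = 0, so a saddle point exists.

Yes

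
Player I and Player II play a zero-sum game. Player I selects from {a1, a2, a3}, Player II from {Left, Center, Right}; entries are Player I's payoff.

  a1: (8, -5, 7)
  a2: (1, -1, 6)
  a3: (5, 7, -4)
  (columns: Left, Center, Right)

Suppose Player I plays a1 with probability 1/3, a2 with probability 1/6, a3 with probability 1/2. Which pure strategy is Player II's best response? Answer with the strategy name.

Right

If Player II plays Left, Player I's expected payoff is (1/3)·8 + (1/6)·1 + (1/2)·5 = 16/3.
If Player II plays Center, Player I's expected payoff is (1/3)·(-5) + (1/6)·(-1) + (1/2)·7 = 5/3.
If Player II plays Right, Player I's expected payoff is (1/3)·7 + (1/6)·6 + (1/2)·(-4) = 4/3.
Player II minimizes Player I's payoff; the smallest is 4/3, so the best response is Right.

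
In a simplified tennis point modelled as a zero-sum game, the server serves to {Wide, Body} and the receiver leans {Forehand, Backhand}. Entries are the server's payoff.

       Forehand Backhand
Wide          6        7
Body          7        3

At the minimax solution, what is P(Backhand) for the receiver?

Row minima: Wide → 6, Body → 3; maximin = 6.
Column maxima: Forehand → 7, Backhand → 7; minimax = 7.
6 ≠ 7, so there is no saddle point; optimal play is mixed.
Let the server play Wide with probability p. Expected payoff against Forehand: 6p + 7(1−p) = −p + 7; against Backhand: 7p + 3(1−p) = 4p + 3.
Setting these equal: −p + 7 = 4p + 3 ⇒ −5p = -4 ⇒ p = 4/5, and the value is (-1)·(4/5) + 7 = 31/5.
For the receiver: with q = P(Forehand), equating Wide's and Body's payoffs gives −q + 7 = 4q + 3 ⇒ q = 4/5.

1/5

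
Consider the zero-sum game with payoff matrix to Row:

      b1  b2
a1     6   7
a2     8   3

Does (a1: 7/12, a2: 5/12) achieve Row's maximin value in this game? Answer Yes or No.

No

Against b1 this mix gives (7/12)·6 + (5/12)·8 = 41/6.
Against b2 this mix gives (7/12)·7 + (5/12)·3 = 16/3.
Column will play b2, holding Row to 16/3. Shifting weight toward the row that does better against b2 would raise this floor (the equalizing mix achieves 19/3 against both b2 and b1), so the proposed strategy is not optimal.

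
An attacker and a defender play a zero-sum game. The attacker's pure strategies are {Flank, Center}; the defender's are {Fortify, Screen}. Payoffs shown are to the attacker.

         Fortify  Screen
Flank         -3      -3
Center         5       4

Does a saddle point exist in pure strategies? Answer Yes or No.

Yes

Row minima: Flank → -3, Center → 4; maximin = 4.
Column maxima: Fortify → 5, Screen → 4; minimax = 4.
maximin = minimax = 4, so a saddle point exists.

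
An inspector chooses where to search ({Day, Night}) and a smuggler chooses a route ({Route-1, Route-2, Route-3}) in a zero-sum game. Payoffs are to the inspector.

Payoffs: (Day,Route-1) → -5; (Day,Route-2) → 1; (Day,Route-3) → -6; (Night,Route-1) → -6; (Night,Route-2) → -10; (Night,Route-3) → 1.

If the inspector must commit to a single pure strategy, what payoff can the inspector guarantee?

Row minima: Day → -6, Night → -10.
The best of these is -6.

-6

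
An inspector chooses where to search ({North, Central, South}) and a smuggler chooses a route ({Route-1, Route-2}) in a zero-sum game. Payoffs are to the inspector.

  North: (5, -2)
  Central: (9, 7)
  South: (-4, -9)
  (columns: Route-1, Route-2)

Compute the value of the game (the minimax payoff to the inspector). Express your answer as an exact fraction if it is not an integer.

Row minima: North → -2, Central → 7, South → -9; maximin = 7.
Column maxima: Route-1 → 9, Route-2 → 7; minimax = 7.
Since maximin = minimax = 7, there is a saddle point and the value is 7.

7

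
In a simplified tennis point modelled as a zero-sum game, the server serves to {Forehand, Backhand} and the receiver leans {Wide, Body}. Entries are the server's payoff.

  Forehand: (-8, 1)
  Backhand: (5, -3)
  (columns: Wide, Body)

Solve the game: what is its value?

-19/17

Row minima: Forehand → -8, Backhand → -3; maximin = -3.
Column maxima: Wide → 5, Body → 1; minimax = 1.
-3 ≠ 1, so there is no saddle point; optimal play is mixed.
Let the server play Forehand with probability p. Expected payoff against Wide: (-8)p + 5(1−p) = −13p + 5; against Body: 1p + (-3)(1−p) = 4p − 3.
Setting these equal: −13p + 5 = 4p − 3 ⇒ −17p = -8 ⇒ p = 8/17, and the value is (-13)·(8/17) + 5 = -19/17.
For the receiver: with q = P(Wide), equating Forehand's and Backhand's payoffs gives −9q + 1 = 8q − 3 ⇒ q = 4/17.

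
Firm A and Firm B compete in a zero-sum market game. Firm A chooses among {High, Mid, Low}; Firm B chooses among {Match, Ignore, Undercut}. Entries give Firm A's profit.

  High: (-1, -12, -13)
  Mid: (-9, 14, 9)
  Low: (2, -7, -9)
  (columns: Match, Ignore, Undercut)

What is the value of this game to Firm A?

-63/29

Row minima: High → -13, Mid → -9, Low → -9; maximin = -9.
Column maxima: Match → 2, Ignore → 14, Undercut → 9; minimax = 2.
-9 ≠ 2, so there is no saddle point; optimal play is mixed.
High is strictly dominated by Low, so Firm A never plays it.
Ignore is strictly dominated by Undercut (it gives Firm A strictly more in every row), so Firm B never plays it.
On the remaining 2×2 (Mid, Low vs Match, Undercut):
Let Firm A play Mid with probability p. Expected payoff against Match: (-9)p + 2(1−p) = −11p + 2; against Undercut: 9p + (-9)(1−p) = 18p − 9.
Setting these equal: −11p + 2 = 18p − 9 ⇒ −29p = -11 ⇒ p = 11/29, and the value is (-11)·(11/29) + 2 = -63/29.
For Firm B: with q = P(Match), equating Mid's and Low's payoffs gives −18q + 9 = 11q − 9 ⇒ q = 18/29.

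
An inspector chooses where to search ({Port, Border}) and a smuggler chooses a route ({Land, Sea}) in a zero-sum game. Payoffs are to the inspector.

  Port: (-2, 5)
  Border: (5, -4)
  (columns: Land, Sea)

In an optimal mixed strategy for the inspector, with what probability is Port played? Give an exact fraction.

9/16

Row minima: Port → -2, Border → -4; maximin = -2.
Column maxima: Land → 5, Sea → 5; minimax = 5.
-2 ≠ 5, so there is no saddle point; optimal play is mixed.
Let the inspector play Port with probability p. Expected payoff against Land: (-2)p + 5(1−p) = −7p + 5; against Sea: 5p + (-4)(1−p) = 9p − 4.
Setting these equal: −7p + 5 = 9p − 4 ⇒ −16p = -9 ⇒ p = 9/16, and the value is (-7)·(9/16) + 5 = 17/16.
For the smuggler: with q = P(Land), equating Port's and Border's payoffs gives −7q + 5 = 9q − 4 ⇒ q = 9/16.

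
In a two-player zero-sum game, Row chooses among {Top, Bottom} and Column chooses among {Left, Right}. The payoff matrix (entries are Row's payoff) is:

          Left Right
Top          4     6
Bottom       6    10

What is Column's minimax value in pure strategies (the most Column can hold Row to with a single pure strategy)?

Column maxima: Left → 6, Right → 10.
The smallest of these is 6.

6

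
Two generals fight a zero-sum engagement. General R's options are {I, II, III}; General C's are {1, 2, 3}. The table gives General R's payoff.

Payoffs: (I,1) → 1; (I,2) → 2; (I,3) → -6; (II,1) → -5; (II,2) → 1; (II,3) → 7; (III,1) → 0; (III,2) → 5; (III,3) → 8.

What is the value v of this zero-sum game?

Row minima: I → -6, II → -5, III → 0; maximin = 0.
Column maxima: 1 → 1, 2 → 5, 3 → 8; minimax = 1.
0 ≠ 1, so there is no saddle point; optimal play is mixed.
II is strictly dominated by III, so General R never plays it.
2 is strictly dominated by 1 (it gives General R strictly more in every row), so General C never plays it.
On the remaining 2×2 (I, III vs 1, 3):
Let General R play I with probability p. Expected payoff against 1: 1p + 0(1−p) = p; against 3: (-6)p + 8(1−p) = −14p + 8.
Setting these equal: p = −14p + 8 ⇒ 15p = 8 ⇒ p = 8/15, and the value is (1)·(8/15) = 8/15.
For General C: with q = P(1), equating I's and III's payoffs gives 7q − 6 = −8q + 8 ⇒ q = 14/15.

8/15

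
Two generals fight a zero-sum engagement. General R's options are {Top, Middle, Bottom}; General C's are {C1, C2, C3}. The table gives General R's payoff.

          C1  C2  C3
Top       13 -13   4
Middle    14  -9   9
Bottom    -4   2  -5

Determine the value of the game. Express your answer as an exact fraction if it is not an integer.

-27/25

Row minima: Top → -13, Middle → -9, Bottom → -5; maximin = -5.
Column maxima: C1 → 14, C2 → 2, C3 → 9; minimax = 2.
-5 ≠ 2, so there is no saddle point; optimal play is mixed.
Top is strictly dominated by Middle, so General R never plays it.
C1 is strictly dominated by C3 (it gives General R strictly more in every row), so General C never plays it.
On the remaining 2×2 (Middle, Bottom vs C2, C3):
Let General R play Middle with probability p. Expected payoff against C2: (-9)p + 2(1−p) = −11p + 2; against C3: 9p + (-5)(1−p) = 14p − 5.
Setting these equal: −11p + 2 = 14p − 5 ⇒ −25p = -7 ⇒ p = 7/25, and the value is (-11)·(7/25) + 2 = -27/25.
For General C: with q = P(C2), equating Middle's and Bottom's payoffs gives −18q + 9 = 7q − 5 ⇒ q = 14/25.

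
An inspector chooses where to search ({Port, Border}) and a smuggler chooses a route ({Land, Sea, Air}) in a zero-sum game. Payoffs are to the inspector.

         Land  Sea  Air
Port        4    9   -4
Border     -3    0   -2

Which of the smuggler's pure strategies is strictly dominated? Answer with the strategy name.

Land holds the inspector's payoff strictly below Sea in every row: 4 < 9, -3 < 0.
So Sea is strictly dominated for the smuggler.

Sea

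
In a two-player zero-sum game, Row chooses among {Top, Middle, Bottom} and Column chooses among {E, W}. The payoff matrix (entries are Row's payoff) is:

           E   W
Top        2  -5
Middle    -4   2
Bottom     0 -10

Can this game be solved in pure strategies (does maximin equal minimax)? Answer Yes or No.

Row minima: Top → -5, Middle → -4, Bottom → -10; maximin = -4.
Column maxima: E → 2, W → 2; minimax = 2.
-4 ≠ 2, so no pure-strategy equilibrium exists.

No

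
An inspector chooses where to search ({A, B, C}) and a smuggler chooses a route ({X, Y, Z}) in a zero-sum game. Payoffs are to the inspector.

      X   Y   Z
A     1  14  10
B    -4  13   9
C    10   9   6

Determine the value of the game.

94/13

Row minima: A → 1, B → -4, C → 6; maximin = 6.
Column maxima: X → 10, Y → 14, Z → 10; minimax = 10.
6 ≠ 10, so there is no saddle point; optimal play is mixed.
B is strictly dominated by A, so the inspector never plays it.
Y is strictly dominated by Z (it gives the inspector strictly more in every row), so the smuggler never plays it.
On the remaining 2×2 (A, C vs X, Z):
Let the inspector play A with probability p. Expected payoff against X: 1p + 10(1−p) = −9p + 10; against Z: 10p + 6(1−p) = 4p + 6.
Setting these equal: −9p + 10 = 4p + 6 ⇒ −13p = -4 ⇒ p = 4/13, and the value is (-9)·(4/13) + 10 = 94/13.
For the smuggler: with q = P(X), equating A's and C's payoffs gives −9q + 10 = 4q + 6 ⇒ q = 4/13.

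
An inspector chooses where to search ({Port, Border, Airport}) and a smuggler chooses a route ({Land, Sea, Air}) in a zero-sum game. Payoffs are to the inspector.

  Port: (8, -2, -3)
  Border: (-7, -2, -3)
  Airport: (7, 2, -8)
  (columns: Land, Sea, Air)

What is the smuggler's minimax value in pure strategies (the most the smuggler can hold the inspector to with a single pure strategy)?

-3

Column maxima: Land → 8, Sea → 2, Air → -3.
The smallest of these is -3.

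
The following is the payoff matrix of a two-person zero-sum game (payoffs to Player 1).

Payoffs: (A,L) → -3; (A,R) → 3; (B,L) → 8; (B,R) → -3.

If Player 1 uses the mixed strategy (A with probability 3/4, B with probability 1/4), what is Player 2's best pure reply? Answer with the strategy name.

L

If Player 2 plays L, Player 1's expected payoff is (3/4)·(-3) + (1/4)·8 = -1/4.
If Player 2 plays R, Player 1's expected payoff is (3/4)·3 + (1/4)·(-3) = 3/2.
Player 2 minimizes Player 1's payoff; the smallest is -1/4, so the best response is L.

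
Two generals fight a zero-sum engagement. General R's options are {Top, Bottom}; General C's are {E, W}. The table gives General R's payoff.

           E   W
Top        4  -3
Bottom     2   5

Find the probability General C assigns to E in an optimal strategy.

Row minima: Top → -3, Bottom → 2; maximin = 2.
Column maxima: E → 4, W → 5; minimax = 4.
2 ≠ 4, so there is no saddle point; optimal play is mixed.
Let General R play Top with probability p. Expected payoff against E: 4p + 2(1−p) = 2p + 2; against W: (-3)p + 5(1−p) = −8p + 5.
Setting these equal: 2p + 2 = −8p + 5 ⇒ 10p = 3 ⇒ p = 3/10, and the value is (2)·(3/10) + 2 = 13/5.
For General C: with q = P(E), equating Top's and Bottom's payoffs gives 7q − 3 = −3q + 5 ⇒ q = 4/5.

4/5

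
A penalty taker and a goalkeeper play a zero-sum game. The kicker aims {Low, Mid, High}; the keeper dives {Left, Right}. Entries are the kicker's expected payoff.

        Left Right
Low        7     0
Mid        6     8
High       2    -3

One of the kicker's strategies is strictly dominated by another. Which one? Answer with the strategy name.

Low gives a strictly higher payoff than High against every column: 7 > 2, 0 > -3.
So High is strictly dominated and the kicker never plays it.

High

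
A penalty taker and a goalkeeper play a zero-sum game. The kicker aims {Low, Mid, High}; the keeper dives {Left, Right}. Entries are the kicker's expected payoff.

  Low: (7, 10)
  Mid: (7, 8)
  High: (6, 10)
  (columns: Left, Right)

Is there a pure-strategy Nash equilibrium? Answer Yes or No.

Yes

Row minima: Low → 7, Mid → 7, High → 6; maximin = 7.
Column maxima: Left → 7, Right → 10; minimax = 7.
maximin = minimax = 7, so a saddle point exists.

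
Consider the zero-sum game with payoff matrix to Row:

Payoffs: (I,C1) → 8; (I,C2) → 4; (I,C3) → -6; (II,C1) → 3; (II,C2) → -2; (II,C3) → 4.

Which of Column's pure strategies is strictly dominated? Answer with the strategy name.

C1

C2 holds Row's payoff strictly below C1 in every row: 4 < 8, -2 < 3.
So C1 is strictly dominated for Column.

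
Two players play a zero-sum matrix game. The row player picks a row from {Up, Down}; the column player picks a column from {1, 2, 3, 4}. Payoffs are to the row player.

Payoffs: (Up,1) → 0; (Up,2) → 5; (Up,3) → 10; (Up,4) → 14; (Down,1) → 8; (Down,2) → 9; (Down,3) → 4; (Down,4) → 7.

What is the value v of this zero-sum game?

40/7

Row minima: Up → 0, Down → 4; maximin = 4.
Column maxima: 1 → 8, 2 → 9, 3 → 10, 4 → 14; minimax = 8.
4 ≠ 8, so there is no saddle point; optimal play is mixed.
2 is strictly dominated by 1 (it gives the row player strictly more in every row), so the column player never plays it.
4 is strictly dominated by 3 (it gives the row player strictly more in every row), so the column player never plays it.
On the remaining 2×2 (Up, Down vs 1, 3):
Let the row player play Up with probability p. Expected payoff against 1: 0p + 8(1−p) = −8p + 8; against 3: 10p + 4(1−p) = 6p + 4.
Setting these equal: −8p + 8 = 6p + 4 ⇒ −14p = -4 ⇒ p = 2/7, and the value is (-8)·(2/7) + 8 = 40/7.
For the column player: with q = P(1), equating Up's and Down's payoffs gives −10q + 10 = 4q + 4 ⇒ q = 3/7.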